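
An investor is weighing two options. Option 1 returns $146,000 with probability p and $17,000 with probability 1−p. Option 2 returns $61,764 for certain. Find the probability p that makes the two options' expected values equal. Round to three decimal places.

p·146000 + (1−p)·17000 = 61764
129000p + 17000 = 61764
p = (61764 − 17000) / 129000

p = 0.347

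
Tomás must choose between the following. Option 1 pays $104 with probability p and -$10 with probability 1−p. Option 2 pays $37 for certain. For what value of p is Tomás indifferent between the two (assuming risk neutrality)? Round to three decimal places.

p·104 + (1−p)·(-10) = 37
114p − 10 = 37
p = (37 + 10) / 114

p = 0.412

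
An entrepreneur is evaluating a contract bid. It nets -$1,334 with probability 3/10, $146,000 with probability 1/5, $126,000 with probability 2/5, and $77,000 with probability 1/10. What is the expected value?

$86,899.80

EV = 3/10 × (-1334) + 1/5 × 146000 + 2/5 × 126000 + 1/10 × 77000 = -400.2 + 29200 + 50400 + 7700 = 86899.8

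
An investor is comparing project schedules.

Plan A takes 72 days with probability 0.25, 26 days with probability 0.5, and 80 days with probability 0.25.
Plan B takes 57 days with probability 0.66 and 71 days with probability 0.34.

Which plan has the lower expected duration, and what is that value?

Plan A = 0.25 × 72 + 0.5 × 26 + 0.25 × 80 = 18 + 13 + 20 = 51
Plan B = 0.66 × 57 + 0.34 × 71 = 37.62 + 24.14 = 61.76

Plan A (51 days)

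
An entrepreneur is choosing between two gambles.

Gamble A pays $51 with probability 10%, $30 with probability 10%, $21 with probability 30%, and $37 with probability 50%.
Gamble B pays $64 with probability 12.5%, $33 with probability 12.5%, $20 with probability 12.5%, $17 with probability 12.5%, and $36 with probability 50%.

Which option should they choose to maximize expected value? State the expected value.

Gamble A = 0.1 × 51 + 0.1 × 30 + 0.3 × 21 + 0.5 × 37 = 5.1 + 3 + 6.3 + 18.5 = 32.9
Gamble B = 0.125 × 64 + 0.125 × 33 + 0.125 × 20 + 0.125 × 17 + 0.5 × 36 = 8 + 4.125 + 2.5 + 2.125 + 18 = 34.75

Gamble B ($34.75)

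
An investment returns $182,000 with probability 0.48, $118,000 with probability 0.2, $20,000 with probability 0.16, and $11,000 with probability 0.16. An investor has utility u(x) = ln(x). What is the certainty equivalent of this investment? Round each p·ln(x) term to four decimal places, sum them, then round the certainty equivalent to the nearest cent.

$74,816.97

E[u] = 0.48·ln(182000) + 0.2·ln(118000) + 0.16·ln(20000) + 0.16·ln(11000) = 5.8136 + 2.3357 + 1.5846 + 1.4889 = 11.2228
CE = e^11.2228 ≈ 74816.97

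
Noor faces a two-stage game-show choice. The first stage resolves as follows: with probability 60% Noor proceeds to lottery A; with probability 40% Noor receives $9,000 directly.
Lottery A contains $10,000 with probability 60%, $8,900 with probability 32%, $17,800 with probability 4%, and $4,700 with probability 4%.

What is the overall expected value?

$9,448.80

EV(A) = 0.6 × 10000 + 0.32 × 8900 + 0.04 × 17800 + 0.04 × 4700 = 6000 + 2848 + 712 + 188 = 9748
Branch B: 9000 (certain)
Overall = 0.6 × 9748 + 0.4 × 9000 = 5848.8 + 3600 = 9448.8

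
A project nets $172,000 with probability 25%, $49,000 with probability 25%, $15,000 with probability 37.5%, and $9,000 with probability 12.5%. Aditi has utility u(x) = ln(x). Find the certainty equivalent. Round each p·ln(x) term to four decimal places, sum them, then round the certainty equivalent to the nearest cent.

E[u] = 0.25·ln(172000) + 0.25·ln(49000) + 0.375·ln(15000) + 0.125·ln(9000) = 3.0138 + 2.6999 + 3.6059 + 1.1381 = 10.4577
CE = e^10.4577 ≈ 34811.39

$34,811.39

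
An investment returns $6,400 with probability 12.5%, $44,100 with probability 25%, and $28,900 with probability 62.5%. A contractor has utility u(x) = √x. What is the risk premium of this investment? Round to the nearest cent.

E[u] = 0.125·√6400 + 0.25·√44100 + 0.625·√28900 = 0.125·80 + 0.25·210 + 0.625·170 = 168.75
CE = (168.75)² = 28476.5625
Risk premium = EV − CE = 29887.5 − 28476.5625 = 1410.9375

$1,410.94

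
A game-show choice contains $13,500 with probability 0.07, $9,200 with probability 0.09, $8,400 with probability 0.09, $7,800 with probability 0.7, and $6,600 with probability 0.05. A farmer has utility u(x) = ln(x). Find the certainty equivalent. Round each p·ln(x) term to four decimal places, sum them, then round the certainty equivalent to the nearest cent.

$8,211.57

E[u] = 0.07·ln(13500) + 0.09·ln(9200) + 0.09·ln(8400) + 0.7·ln(7800) + 0.05·ln(6600) = 0.6657 + 0.8214 + 0.8132 + 6.2733 + 0.4397 = 9.0133
CE = e^9.0133 ≈ 8211.57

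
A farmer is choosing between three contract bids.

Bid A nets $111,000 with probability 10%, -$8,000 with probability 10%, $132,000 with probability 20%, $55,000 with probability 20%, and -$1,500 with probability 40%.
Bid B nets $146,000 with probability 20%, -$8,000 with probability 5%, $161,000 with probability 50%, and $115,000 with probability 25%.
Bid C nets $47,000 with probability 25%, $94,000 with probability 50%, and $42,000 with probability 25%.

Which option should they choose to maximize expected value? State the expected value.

Bid B ($138,050)

Bid A = 0.1 × 111000 + 0.1 × (-8000) + 0.2 × 132000 + 0.2 × 55000 + 0.4 × (-1500) = 11100 − 800 + 26400 + 11000 − 600 = 47100
Bid B = 0.2 × 146000 + 0.05 × (-8000) + 0.5 × 161000 + 0.25 × 115000 = 29200 − 400 + 80500 + 28750 = 138050
Bid C = 0.25 × 47000 + 0.5 × 94000 + 0.25 × 42000 = 11750 + 47000 + 10500 = 69250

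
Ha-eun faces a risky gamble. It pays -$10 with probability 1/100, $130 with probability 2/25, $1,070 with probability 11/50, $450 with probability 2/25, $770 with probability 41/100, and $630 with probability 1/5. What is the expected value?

EV = 1/100 × (-10) + 2/25 × 130 + 11/50 × 1070 + 2/25 × 450 + 41/100 × 770 + 1/5 × 630 = -0.1 + 10.4 + 235.4 + 36 + 315.7 + 126 = 723.4

$723.40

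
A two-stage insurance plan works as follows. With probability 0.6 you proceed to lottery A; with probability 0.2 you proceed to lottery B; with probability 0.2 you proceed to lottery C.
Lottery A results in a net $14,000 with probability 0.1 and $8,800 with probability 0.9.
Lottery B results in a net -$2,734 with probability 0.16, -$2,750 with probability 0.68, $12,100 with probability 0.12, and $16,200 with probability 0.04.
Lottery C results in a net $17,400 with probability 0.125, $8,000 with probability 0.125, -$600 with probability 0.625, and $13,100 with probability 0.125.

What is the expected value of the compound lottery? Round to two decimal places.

EV(A) = 0.1 × 14000 + 0.9 × 8800 = 1400 + 7920 = 9320
EV(B) = 0.16 × (-2734) + 0.68 × (-2750) + 0.12 × 12100 + 0.04 × 16200 = -437.44 − 1870 + 1452 + 648 = -207.44
EV(C) = 0.125 × 17400 + 0.125 × 8000 + 0.625 × (-600) + 0.125 × 13100 = 2175 + 1000 − 375 + 1637.5 = 4437.5
Overall = 0.6 × 9320 + 0.2 × (-207.44) + 0.2 × 4437.5 = 5592 − 41.488 + 887.5 = 6438.012

$6,438.01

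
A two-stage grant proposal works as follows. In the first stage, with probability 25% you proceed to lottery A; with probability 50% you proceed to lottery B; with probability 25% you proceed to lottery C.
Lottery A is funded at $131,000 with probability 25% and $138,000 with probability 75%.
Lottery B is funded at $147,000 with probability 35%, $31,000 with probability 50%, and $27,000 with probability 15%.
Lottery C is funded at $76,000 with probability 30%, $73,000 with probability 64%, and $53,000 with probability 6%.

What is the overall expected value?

$87,737.50

EV(A) = 0.25 × 131000 + 0.75 × 138000 = 32750 + 103500 = 136250
EV(B) = 0.35 × 147000 + 0.5 × 31000 + 0.15 × 27000 = 51450 + 15500 + 4050 = 71000
EV(C) = 0.3 × 76000 + 0.64 × 73000 + 0.06 × 53000 = 22800 + 46720 + 3180 = 72700
Overall = 0.25 × 136250 + 0.5 × 71000 + 0.25 × 72700 = 34062.5 + 35500 + 18175 = 87737.5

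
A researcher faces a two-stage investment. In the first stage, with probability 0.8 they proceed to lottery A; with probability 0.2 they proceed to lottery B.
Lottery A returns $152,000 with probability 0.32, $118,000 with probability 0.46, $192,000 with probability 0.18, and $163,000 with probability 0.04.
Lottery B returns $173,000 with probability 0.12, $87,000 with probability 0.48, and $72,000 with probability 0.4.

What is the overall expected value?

$133,464

EV(A) = 0.32 × 152000 + 0.46 × 118000 + 0.18 × 192000 + 0.04 × 163000 = 48640 + 54280 + 34560 + 6520 = 144000
EV(B) = 0.12 × 173000 + 0.48 × 87000 + 0.4 × 72000 = 20760 + 41760 + 28800 = 91320
Overall = 0.8 × 144000 + 0.2 × 91320 = 115200 + 18264 = 133464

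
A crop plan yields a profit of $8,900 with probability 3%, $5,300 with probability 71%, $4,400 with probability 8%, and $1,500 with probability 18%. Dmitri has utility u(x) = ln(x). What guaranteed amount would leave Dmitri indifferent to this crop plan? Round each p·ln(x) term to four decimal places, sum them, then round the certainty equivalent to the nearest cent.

$4,225.53

E[u] = 0.03·ln(8900) + 0.71·ln(5300) + 0.08·ln(4400) + 0.18·ln(1500) = 0.2728 + 6.0886 + 0.6711 + 1.3164 = 8.3489
CE = e^8.3489 ≈ 4225.53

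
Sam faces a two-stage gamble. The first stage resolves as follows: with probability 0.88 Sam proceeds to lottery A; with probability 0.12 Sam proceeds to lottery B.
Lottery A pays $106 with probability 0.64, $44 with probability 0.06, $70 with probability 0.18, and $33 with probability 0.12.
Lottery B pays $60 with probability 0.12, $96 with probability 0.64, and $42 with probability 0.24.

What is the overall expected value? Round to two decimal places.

$86.04

EV(A) = 0.64 × 106 + 0.06 × 44 + 0.18 × 70 + 0.12 × 33 = 67.84 + 2.64 + 12.6 + 3.96 = 87.04
EV(B) = 0.12 × 60 + 0.64 × 96 + 0.24 × 42 = 7.2 + 61.44 + 10.08 = 78.72
Overall = 0.88 × 87.04 + 0.12 × 78.72 = 76.5952 + 9.4464 = 86.0416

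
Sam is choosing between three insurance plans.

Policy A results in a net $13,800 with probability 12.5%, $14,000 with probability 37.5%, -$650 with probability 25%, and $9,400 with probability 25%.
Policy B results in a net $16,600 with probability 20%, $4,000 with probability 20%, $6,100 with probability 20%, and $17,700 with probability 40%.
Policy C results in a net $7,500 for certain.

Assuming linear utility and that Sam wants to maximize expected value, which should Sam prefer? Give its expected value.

Policy A = 0.125 × 13800 + 0.375 × 14000 + 0.25 × (-650) + 0.25 × 9400 = 1725 + 5250 − 162.5 + 2350 = 9162.5
Policy B = 0.2 × 16600 + 0.2 × 4000 + 0.2 × 6100 + 0.4 × 17700 = 3320 + 800 + 1220 + 7080 = 12420
Policy C: 7500 (certain)

Policy B ($12,420)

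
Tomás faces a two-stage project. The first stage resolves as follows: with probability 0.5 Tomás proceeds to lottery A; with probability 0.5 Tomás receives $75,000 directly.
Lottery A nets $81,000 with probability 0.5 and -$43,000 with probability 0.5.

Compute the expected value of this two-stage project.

EV(A) = 0.5 × 81000 + 0.5 × (-43000) = 40500 − 21500 = 19000
Branch B: 75000 (certain)
Overall = 0.5 × 19000 + 0.5 × 75000 = 9500 + 37500 = 47000

$47,000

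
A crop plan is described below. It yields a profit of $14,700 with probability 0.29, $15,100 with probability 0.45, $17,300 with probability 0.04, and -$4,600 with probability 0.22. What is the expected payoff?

EV = 0.29 × 14700 + 0.45 × 15100 + 0.04 × 17300 + 0.22 × (-4600) = 4263 + 6795 + 692 − 1012 = 10738

$10,738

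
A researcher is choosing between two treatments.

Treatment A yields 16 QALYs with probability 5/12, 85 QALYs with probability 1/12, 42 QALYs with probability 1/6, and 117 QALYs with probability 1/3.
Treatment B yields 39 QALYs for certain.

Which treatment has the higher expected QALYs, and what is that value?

Treatment A = 5/12 × 16 + 1/12 × 85 + 1/6 × 42 + 1/3 × 117 = 6.6667 + 7.0833 + 7 + 39 = 59.75
Treatment B: 39 (certain)

Treatment A (59.75 QALYs)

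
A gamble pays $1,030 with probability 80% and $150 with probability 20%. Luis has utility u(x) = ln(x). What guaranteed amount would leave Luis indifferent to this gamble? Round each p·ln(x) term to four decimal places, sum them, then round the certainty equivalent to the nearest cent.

$700.64

E[u] = 0.8·ln(1030) + 0.2·ln(150) = 5.5499 + 1.0021 = 6.5520
CE = e^6.5520 ≈ 700.64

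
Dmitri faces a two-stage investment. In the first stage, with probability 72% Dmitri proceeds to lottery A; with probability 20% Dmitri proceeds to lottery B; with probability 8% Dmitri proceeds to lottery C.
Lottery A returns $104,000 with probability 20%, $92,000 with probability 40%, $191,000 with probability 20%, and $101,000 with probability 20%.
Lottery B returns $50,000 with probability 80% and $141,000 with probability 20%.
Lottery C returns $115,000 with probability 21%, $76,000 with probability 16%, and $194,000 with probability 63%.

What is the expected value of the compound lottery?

EV(A) = 0.2 × 104000 + 0.4 × 92000 + 0.2 × 191000 + 0.2 × 101000 = 20800 + 36800 + 38200 + 20200 = 116000
EV(B) = 0.8 × 50000 + 0.2 × 141000 = 40000 + 28200 = 68200
EV(C) = 0.21 × 115000 + 0.16 × 76000 + 0.63 × 194000 = 24150 + 12160 + 122220 = 158530
Overall = 0.72 × 116000 + 0.2 × 68200 + 0.08 × 158530 = 83520 + 13640 + 12682.4 = 109842.4

$109,842.40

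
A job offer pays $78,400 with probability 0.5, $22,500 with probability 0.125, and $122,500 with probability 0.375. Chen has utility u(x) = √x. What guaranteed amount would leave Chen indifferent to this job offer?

E[u] = 0.5·√78400 + 0.125·√22500 + 0.375·√122500 = 0.5·280 + 0.125·150 + 0.375·350 = 290
CE = (290)² = 84100

$84,100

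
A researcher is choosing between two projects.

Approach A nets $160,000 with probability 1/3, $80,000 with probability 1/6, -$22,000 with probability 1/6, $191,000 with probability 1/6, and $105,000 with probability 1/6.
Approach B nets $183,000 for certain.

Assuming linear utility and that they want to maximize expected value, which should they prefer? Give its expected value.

Approach B ($183,000)

Approach A = 1/3 × 160000 + 1/6 × 80000 + 1/6 × (-22000) + 1/6 × 191000 + 1/6 × 105000 = 53333.3333 + 13333.3333 − 3666.6667 + 31833.3333 + 17500 = 112333.3333
Approach B: 183000 (certain)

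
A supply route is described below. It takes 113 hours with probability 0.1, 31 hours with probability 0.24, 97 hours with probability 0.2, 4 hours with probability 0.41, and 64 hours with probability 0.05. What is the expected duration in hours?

EV = 0.1 × 113 + 0.24 × 31 + 0.2 × 97 + 0.41 × 4 + 0.05 × 64 = 11.3 + 7.44 + 19.4 + 1.64 + 3.2 = 42.98

42.98 hours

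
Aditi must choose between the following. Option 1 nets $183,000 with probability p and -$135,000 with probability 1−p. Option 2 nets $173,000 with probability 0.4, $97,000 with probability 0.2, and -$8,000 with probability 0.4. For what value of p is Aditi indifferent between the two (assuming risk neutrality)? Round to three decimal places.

p = 0.693

EV(Option 2) = 0.4 × 173000 + 0.2 × 97000 + 0.4 × (-8000) = 69200 + 19400 − 3200 = 85400
p·183000 + (1−p)·(-135000) = 85400
318000p − 135000 = 85400
p = (85400 + 135000) / 318000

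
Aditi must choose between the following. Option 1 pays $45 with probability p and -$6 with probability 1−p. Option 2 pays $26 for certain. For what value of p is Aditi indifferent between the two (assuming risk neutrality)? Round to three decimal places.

p·45 + (1−p)·(-6) = 26
51p − 6 = 26
p = (26 + 6) / 51

p = 0.627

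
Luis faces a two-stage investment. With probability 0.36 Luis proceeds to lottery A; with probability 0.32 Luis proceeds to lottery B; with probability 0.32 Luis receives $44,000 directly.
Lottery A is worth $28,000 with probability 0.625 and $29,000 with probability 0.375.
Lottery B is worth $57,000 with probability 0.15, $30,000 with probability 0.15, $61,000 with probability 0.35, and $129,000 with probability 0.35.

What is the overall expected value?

$49,751

EV(A) = 0.625 × 28000 + 0.375 × 29000 = 17500 + 10875 = 28375
EV(B) = 0.15 × 57000 + 0.15 × 30000 + 0.35 × 61000 + 0.35 × 129000 = 8550 + 4500 + 21350 + 45150 = 79550
Branch C: 44000 (certain)
Overall = 0.36 × 28375 + 0.32 × 79550 + 0.32 × 44000 = 10215 + 25456 + 14080 = 49751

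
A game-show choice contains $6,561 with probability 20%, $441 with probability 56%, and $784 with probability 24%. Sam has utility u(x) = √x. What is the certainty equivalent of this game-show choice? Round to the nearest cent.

E[u] = 0.2·√6561 + 0.56·√441 + 0.24·√784 = 0.2·81 + 0.56·21 + 0.24·28 = 34.68
CE = (34.68)² = 1202.7024

$1,202.70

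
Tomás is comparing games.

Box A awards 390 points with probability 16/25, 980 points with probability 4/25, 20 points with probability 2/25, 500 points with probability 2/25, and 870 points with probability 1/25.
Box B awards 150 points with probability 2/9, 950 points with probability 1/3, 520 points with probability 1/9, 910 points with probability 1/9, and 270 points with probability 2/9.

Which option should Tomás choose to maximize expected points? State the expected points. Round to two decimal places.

Box B (568.89 points)

Box A = 16/25 × 390 + 4/25 × 980 + 2/25 × 20 + 2/25 × 500 + 1/25 × 870 = 249.6 + 156.8 + 1.6 + 40 + 34.8 = 482.8
Box B = 2/9 × 150 + 1/3 × 950 + 1/9 × 520 + 1/9 × 910 + 2/9 × 270 = 33.3333 + 316.6667 + 57.7778 + 101.1111 + 60 = 568.8889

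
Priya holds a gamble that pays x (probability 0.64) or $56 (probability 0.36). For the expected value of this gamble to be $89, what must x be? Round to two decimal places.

x = $107.56

0.64·x + 0.36·56 = 89
0.64·x = 89 − 20.16 = 68.84
x = 68.84 / 0.64 = 107.5625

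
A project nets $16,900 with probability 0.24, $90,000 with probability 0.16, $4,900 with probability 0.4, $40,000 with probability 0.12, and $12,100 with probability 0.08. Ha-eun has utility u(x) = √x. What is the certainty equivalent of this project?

$19,600

E[u] = 0.24·√16900 + 0.16·√90000 + 0.4·√4900 + 0.12·√40000 + 0.08·√12100 = 0.24·130 + 0.16·300 + 0.4·70 + 0.12·200 + 0.08·110 = 140
CE = (140)² = 19600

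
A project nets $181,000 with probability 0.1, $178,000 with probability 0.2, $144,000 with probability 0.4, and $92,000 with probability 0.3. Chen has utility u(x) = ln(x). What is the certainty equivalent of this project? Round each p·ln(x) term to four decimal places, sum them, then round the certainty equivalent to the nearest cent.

$134,376.39

E[u] = 0.1·ln(181000) + 0.2·ln(178000) + 0.4·ln(144000) + 0.3·ln(92000) = 1.2106 + 2.4179 + 4.7510 + 3.4289 = 11.8084
CE = e^11.8084 ≈ 134376.39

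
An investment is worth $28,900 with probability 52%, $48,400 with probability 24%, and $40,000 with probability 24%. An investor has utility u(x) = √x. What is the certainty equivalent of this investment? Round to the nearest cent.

E[u] = 0.52·√28900 + 0.24·√48400 + 0.24·√40000 = 0.52·170 + 0.24·220 + 0.24·200 = 189.2
CE = (189.2)² = 35796.64

$35,796.64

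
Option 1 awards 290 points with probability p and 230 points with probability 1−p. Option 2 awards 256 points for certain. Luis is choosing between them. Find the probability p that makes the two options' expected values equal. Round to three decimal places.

p·290 + (1−p)·230 = 256
60p + 230 = 256
p = (256 − 230) / 60

p = 0.433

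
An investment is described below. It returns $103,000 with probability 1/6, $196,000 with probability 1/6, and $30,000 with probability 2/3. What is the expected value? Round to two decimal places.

$69,833.33

EV = 1/6 × 103000 + 1/6 × 196000 + 2/3 × 30000 = 17166.6667 + 32666.6667 + 20000 = 69833.3333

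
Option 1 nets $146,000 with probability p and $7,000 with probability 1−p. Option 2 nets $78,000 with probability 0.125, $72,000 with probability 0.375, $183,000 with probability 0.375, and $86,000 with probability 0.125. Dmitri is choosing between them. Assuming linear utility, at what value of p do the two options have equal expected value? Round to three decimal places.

EV(Option 2) = 0.125 × 78000 + 0.375 × 72000 + 0.375 × 183000 + 0.125 × 86000 = 9750 + 27000 + 68625 + 10750 = 116125
p·146000 + (1−p)·7000 = 116125
139000p + 7000 = 116125
p = (116125 − 7000) / 139000

p = 0.785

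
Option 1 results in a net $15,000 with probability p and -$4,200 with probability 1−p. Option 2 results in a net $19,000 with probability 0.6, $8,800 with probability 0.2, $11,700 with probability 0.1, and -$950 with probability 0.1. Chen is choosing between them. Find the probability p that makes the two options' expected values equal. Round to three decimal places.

EV(Option 2) = 0.6 × 19000 + 0.2 × 8800 + 0.1 × 11700 + 0.1 × (-950) = 11400 + 1760 + 1170 − 95 = 14235
p·15000 + (1−p)·(-4200) = 14235
19200p − 4200 = 14235
p = (14235 + 4200) / 19200

p = 0.960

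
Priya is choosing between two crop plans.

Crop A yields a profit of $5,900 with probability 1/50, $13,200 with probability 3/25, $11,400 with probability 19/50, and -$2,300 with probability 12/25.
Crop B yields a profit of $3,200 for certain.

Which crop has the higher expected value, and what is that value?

Crop A ($4,930)

Crop A = 1/50 × 5900 + 3/25 × 13200 + 19/50 × 11400 + 12/25 × (-2300) = 118 + 1584 + 4332 − 1104 = 4930
Crop B: 3200 (certain)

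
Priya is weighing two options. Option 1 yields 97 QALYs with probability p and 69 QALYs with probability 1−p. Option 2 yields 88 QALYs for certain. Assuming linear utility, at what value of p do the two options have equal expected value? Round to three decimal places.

p = 0.679

p·97 + (1−p)·69 = 88
28p + 69 = 88
p = (88 − 69) / 28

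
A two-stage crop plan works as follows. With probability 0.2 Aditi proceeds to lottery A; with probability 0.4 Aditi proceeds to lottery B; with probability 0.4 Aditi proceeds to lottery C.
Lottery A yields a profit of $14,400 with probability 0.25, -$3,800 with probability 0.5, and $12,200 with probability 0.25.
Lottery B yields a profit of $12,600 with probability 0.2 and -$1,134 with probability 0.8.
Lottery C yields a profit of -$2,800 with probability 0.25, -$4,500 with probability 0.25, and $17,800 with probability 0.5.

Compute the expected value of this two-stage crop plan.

EV(A) = 0.25 × 14400 + 0.5 × (-3800) + 0.25 × 12200 = 3600 − 1900 + 3050 = 4750
EV(B) = 0.2 × 12600 + 0.8 × (-1134) = 2520 − 907.2 = 1612.8
EV(C) = 0.25 × (-2800) + 0.25 × (-4500) + 0.5 × 17800 = -700 − 1125 + 8900 = 7075
Overall = 0.2 × 4750 + 0.4 × 1612.8 + 0.4 × 7075 = 950 + 645.12 + 2830 = 4425.12

$4,425.12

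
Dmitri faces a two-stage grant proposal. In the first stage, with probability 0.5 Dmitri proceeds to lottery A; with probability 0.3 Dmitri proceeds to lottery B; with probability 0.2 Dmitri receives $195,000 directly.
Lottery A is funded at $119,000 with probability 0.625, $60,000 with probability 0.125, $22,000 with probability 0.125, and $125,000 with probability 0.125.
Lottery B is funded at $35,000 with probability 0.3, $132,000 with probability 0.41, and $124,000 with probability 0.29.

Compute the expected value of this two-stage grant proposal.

EV(A) = 0.625 × 119000 + 0.125 × 60000 + 0.125 × 22000 + 0.125 × 125000 = 74375 + 7500 + 2750 + 15625 = 100250
EV(B) = 0.3 × 35000 + 0.41 × 132000 + 0.29 × 124000 = 10500 + 54120 + 35960 = 100580
Branch C: 195000 (certain)
Overall = 0.5 × 100250 + 0.3 × 100580 + 0.2 × 195000 = 50125 + 30174 + 39000 = 119299

$119,299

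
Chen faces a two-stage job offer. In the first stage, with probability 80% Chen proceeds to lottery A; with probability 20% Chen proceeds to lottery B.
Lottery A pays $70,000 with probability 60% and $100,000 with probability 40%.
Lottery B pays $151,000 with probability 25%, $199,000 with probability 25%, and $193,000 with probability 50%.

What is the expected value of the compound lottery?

$102,400

EV(A) = 0.6 × 70000 + 0.4 × 100000 = 42000 + 40000 = 82000
EV(B) = 0.25 × 151000 + 0.25 × 199000 + 0.5 × 193000 = 37750 + 49750 + 96500 = 184000
Overall = 0.8 × 82000 + 0.2 × 184000 = 65600 + 36800 = 102400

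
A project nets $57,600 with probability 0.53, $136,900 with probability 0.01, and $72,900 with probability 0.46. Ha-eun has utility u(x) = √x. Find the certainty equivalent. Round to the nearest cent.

E[u] = 0.53·√57600 + 0.01·√136900 + 0.46·√72900 = 0.53·240 + 0.01·370 + 0.46·270 = 255.1
CE = (255.1)² = 65076.01

$65,076.01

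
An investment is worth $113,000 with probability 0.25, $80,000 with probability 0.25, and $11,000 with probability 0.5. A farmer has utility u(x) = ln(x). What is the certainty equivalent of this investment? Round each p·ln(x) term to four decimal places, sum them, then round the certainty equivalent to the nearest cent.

E[u] = 0.25·ln(113000) + 0.25·ln(80000) + 0.5·ln(11000) = 2.9088 + 2.8224 + 4.6528 = 10.3840
CE = e^10.3840 ≈ 32338.06

$32,338.06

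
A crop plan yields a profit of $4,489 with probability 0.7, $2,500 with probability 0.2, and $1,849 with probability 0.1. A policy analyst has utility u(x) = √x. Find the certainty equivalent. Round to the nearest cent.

$3,745.44

E[u] = 0.7·√4489 + 0.2·√2500 + 0.1·√1849 = 0.7·67 + 0.2·50 + 0.1·43 = 61.2
CE = (61.2)² = 3745.44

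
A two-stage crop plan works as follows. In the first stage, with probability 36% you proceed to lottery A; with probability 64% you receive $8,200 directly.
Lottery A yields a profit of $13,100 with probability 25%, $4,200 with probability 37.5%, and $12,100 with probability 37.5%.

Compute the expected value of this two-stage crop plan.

$8,627.50

EV(A) = 0.25 × 13100 + 0.375 × 4200 + 0.375 × 12100 = 3275 + 1575 + 4537.5 = 9387.5
Branch B: 8200 (certain)
Overall = 0.36 × 9387.5 + 0.64 × 8200 = 3379.5 + 5248 = 8627.5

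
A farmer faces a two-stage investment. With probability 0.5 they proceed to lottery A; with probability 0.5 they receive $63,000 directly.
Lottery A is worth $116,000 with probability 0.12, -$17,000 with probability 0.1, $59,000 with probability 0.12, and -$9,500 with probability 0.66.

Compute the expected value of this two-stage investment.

EV(A) = 0.12 × 116000 + 0.1 × (-17000) + 0.12 × 59000 + 0.66 × (-9500) = 13920 − 1700 + 7080 − 6270 = 13030
Branch B: 63000 (certain)
Overall = 0.5 × 13030 + 0.5 × 63000 = 6515 + 31500 = 38015

$38,015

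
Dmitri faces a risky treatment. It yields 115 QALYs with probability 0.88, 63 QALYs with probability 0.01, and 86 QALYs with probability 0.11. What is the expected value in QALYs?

111.29 QALYs

EV = 0.88 × 115 + 0.01 × 63 + 0.11 × 86 = 101.2 + 0.63 + 9.46 = 111.29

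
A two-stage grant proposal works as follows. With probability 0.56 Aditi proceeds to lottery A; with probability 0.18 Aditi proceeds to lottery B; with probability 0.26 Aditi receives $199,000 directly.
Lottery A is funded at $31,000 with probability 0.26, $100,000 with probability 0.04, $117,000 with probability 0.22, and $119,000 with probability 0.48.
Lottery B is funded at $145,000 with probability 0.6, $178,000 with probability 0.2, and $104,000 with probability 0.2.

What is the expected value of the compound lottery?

EV(A) = 0.26 × 31000 + 0.04 × 100000 + 0.22 × 117000 + 0.48 × 119000 = 8060 + 4000 + 25740 + 57120 = 94920
EV(B) = 0.6 × 145000 + 0.2 × 178000 + 0.2 × 104000 = 87000 + 35600 + 20800 = 143400
Branch C: 199000 (certain)
Overall = 0.56 × 94920 + 0.18 × 143400 + 0.26 × 199000 = 53155.2 + 25812 + 51740 = 130707.2

$130,707.20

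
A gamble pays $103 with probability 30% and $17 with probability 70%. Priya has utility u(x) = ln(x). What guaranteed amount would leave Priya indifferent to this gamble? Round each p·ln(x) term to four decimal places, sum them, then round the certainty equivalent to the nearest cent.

E[u] = 0.3·ln(103) + 0.7·ln(17) = 1.3904 + 1.9832 = 3.3736
CE = e^3.3736 ≈ 29.18

$29.18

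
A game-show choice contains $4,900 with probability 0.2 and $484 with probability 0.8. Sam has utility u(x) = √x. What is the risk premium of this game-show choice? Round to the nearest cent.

$368.64

E[u] = 0.2·√4900 + 0.8·√484 = 0.2·70 + 0.8·22 = 31.6
CE = (31.6)² = 998.56
Risk premium = EV − CE = 1367.2 − 998.56 = 368.64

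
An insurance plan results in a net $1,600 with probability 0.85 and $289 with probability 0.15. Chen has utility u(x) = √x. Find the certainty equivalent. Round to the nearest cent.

$1,335.90

E[u] = 0.85·√1600 + 0.15·√289 = 0.85·40 + 0.15·17 = 36.55
CE = (36.55)² = 1335.9025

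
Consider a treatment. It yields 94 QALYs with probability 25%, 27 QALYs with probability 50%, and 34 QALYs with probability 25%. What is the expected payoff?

45.5 QALYs

EV = 0.25 × 94 + 0.5 × 27 + 0.25 × 34 = 23.5 + 13.5 + 8.5 = 45.5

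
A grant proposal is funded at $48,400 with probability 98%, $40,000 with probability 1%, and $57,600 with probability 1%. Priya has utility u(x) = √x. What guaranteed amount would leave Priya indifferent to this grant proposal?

$48,400

E[u] = 0.98·√48400 + 0.01·√40000 + 0.01·√57600 = 0.98·220 + 0.01·200 + 0.01·240 = 220
CE = (220)² = 48400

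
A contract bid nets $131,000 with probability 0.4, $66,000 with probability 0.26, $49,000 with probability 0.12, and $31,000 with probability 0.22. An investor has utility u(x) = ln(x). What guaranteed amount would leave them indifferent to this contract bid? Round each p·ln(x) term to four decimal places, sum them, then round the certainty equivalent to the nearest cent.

E[u] = 0.4·ln(131000) + 0.26·ln(66000) + 0.12·ln(49000) + 0.22·ln(31000) = 4.7132 + 2.8853 + 1.2959 + 2.2752 = 11.1696
CE = e^11.1696 ≈ 70940.73

$70,940.73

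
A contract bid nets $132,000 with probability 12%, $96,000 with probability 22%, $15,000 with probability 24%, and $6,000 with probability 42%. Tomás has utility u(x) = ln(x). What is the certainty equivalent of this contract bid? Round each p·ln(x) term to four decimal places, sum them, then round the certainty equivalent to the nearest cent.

E[u] = 0.12·ln(132000) + 0.22·ln(96000) + 0.24·ln(15000) + 0.42·ln(6000) = 1.4149 + 2.5239 + 2.3078 + 3.6538 = 9.9004
CE = e^9.9004 ≈ 19938.34

$19,938.34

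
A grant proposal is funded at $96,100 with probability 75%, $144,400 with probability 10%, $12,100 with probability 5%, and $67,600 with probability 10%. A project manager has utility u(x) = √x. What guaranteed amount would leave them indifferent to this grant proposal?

$91,204

E[u] = 0.75·√96100 + 0.1·√144400 + 0.05·√12100 + 0.1·√67600 = 0.75·310 + 0.1·380 + 0.05·110 + 0.1·260 = 302
CE = (302)² = 91204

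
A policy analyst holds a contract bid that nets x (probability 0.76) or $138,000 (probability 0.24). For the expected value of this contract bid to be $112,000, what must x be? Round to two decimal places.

0.76·x + 0.24·138000 = 112000
0.76·x = 112000 − 33120 = 78880
x = 78880 / 0.76 = 103789.4737

x = $103,789.47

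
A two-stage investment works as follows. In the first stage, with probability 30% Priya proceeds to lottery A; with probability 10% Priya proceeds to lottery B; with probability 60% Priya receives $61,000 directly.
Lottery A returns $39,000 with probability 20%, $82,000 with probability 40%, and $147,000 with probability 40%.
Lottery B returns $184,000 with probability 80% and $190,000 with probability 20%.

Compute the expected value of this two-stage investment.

EV(A) = 0.2 × 39000 + 0.4 × 82000 + 0.4 × 147000 = 7800 + 32800 + 58800 = 99400
EV(B) = 0.8 × 184000 + 0.2 × 190000 = 147200 + 38000 = 185200
Branch C: 61000 (certain)
Overall = 0.3 × 99400 + 0.1 × 185200 + 0.6 × 61000 = 29820 + 18520 + 36600 = 84940

$84,940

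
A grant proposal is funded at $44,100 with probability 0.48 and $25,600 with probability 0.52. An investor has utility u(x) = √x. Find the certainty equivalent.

E[u] = 0.48·√44100 + 0.52·√25600 = 0.48·210 + 0.52·160 = 184
CE = (184)² = 33856

$33,856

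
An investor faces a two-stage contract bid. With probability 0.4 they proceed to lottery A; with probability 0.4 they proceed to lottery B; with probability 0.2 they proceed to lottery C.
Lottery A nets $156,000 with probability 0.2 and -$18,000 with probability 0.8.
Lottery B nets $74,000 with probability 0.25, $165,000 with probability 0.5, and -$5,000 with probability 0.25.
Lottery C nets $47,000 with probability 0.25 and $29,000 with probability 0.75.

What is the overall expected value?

EV(A) = 0.2 × 156000 + 0.8 × (-18000) = 31200 − 14400 = 16800
EV(B) = 0.25 × 74000 + 0.5 × 165000 + 0.25 × (-5000) = 18500 + 82500 − 1250 = 99750
EV(C) = 0.25 × 47000 + 0.75 × 29000 = 11750 + 21750 = 33500
Overall = 0.4 × 16800 + 0.4 × 99750 + 0.2 × 33500 = 6720 + 39900 + 6700 = 53320

$53,320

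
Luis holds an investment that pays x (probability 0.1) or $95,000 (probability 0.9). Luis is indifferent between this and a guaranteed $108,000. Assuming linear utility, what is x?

0.1·x + 0.9·95000 = 108000
0.1·x = 108000 − 85500 = 22500
x = 22500 / 0.1 = 225000

x = $225,000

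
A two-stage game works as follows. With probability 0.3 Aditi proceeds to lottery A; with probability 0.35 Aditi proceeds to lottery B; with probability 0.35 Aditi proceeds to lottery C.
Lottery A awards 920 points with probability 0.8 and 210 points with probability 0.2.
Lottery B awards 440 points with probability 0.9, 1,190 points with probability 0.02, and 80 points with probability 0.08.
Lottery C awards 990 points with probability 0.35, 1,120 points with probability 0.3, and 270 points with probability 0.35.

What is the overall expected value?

EV(A) = 0.8 × 920 + 0.2 × 210 = 736 + 42 = 778
EV(B) = 0.9 × 440 + 0.02 × 1190 + 0.08 × 80 = 396 + 23.8 + 6.4 = 426.2
EV(C) = 0.35 × 990 + 0.3 × 1120 + 0.35 × 270 = 346.5 + 336 + 94.5 = 777
Overall = 0.3 × 778 + 0.35 × 426.2 + 0.35 × 777 = 233.4 + 149.17 + 271.95 = 654.52

654.52 points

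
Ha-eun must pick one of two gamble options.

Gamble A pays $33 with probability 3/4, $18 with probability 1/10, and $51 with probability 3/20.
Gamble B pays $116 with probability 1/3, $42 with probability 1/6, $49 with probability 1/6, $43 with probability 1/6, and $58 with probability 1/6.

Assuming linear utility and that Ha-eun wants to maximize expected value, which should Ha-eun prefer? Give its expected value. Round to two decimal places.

Gamble A = 3/4 × 33 + 1/10 × 18 + 3/20 × 51 = 24.75 + 1.8 + 7.65 = 34.2
Gamble B = 1/3 × 116 + 1/6 × 42 + 1/6 × 49 + 1/6 × 43 + 1/6 × 58 = 38.6667 + 7 + 8.1667 + 7.1667 + 9.6667 = 70.6667

Gamble B ($70.67)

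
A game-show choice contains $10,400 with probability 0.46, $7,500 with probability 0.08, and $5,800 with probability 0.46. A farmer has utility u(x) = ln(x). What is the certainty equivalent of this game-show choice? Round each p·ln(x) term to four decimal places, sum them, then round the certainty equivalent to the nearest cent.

E[u] = 0.46·ln(10400) + 0.08·ln(7500) + 0.46·ln(5800) = 4.2548 + 0.7138 + 3.9862 = 8.9548
CE = e^8.9548 ≈ 7744.98

$7,744.98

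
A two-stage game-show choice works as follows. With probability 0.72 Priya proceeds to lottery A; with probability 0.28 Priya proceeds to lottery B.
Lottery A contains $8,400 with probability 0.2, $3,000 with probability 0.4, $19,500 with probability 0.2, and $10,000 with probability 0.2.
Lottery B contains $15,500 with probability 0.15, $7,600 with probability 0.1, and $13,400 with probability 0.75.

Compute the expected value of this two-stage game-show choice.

$9,999.40

EV(A) = 0.2 × 8400 + 0.4 × 3000 + 0.2 × 19500 + 0.2 × 10000 = 1680 + 1200 + 3900 + 2000 = 8780
EV(B) = 0.15 × 15500 + 0.1 × 7600 + 0.75 × 13400 = 2325 + 760 + 10050 = 13135
Overall = 0.72 × 8780 + 0.28 × 13135 = 6321.6 + 3677.8 = 9999.4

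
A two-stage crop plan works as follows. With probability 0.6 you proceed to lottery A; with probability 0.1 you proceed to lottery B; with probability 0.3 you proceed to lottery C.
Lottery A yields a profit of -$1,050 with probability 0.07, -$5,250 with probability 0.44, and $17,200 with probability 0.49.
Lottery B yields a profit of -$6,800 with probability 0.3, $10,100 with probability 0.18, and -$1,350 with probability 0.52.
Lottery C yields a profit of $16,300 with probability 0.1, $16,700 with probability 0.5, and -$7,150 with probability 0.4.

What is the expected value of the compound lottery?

$5,670.30

EV(A) = 0.07 × (-1050) + 0.44 × (-5250) + 0.49 × 17200 = -73.5 − 2310 + 8428 = 6044.5
EV(B) = 0.3 × (-6800) + 0.18 × 10100 + 0.52 × (-1350) = -2040 + 1818 − 702 = -924
EV(C) = 0.1 × 16300 + 0.5 × 16700 + 0.4 × (-7150) = 1630 + 8350 − 2860 = 7120
Overall = 0.6 × 6044.5 + 0.1 × (-924) + 0.3 × 7120 = 3626.7 − 92.4 + 2136 = 5670.3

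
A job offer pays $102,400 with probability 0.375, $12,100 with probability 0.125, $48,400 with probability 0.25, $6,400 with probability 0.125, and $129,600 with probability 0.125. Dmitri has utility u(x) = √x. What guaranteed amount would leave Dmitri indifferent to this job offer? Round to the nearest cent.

$59,414.06

E[u] = 0.375·√102400 + 0.125·√12100 + 0.25·√48400 + 0.125·√6400 + 0.125·√129600 = 0.375·320 + 0.125·110 + 0.25·220 + 0.125·80 + 0.125·360 = 243.75
CE = (243.75)² = 59414.0625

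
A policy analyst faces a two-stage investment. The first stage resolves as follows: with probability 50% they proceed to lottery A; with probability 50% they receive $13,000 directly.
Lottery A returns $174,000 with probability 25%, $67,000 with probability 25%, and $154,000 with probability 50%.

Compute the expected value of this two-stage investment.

EV(A) = 0.25 × 174000 + 0.25 × 67000 + 0.5 × 154000 = 43500 + 16750 + 77000 = 137250
Branch B: 13000 (certain)
Overall = 0.5 × 137250 + 0.5 × 13000 = 68625 + 6500 = 75125

$75,125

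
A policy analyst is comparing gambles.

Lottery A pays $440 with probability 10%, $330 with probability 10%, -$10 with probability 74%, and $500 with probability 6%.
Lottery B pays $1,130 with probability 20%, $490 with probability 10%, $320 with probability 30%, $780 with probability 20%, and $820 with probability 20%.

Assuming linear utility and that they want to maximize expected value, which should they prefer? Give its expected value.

Lottery B ($691)

Lottery A = 0.1 × 440 + 0.1 × 330 + 0.74 × (-10) + 0.06 × 500 = 44 + 33 − 7.4 + 30 = 99.6
Lottery B = 0.2 × 1130 + 0.1 × 490 + 0.3 × 320 + 0.2 × 780 + 0.2 × 820 = 226 + 49 + 96 + 156 + 164 = 691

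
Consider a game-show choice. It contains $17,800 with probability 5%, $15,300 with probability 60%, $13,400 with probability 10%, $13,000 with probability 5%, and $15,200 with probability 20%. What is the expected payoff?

$15,100

EV = 0.05 × 17800 + 0.6 × 15300 + 0.1 × 13400 + 0.05 × 13000 + 0.2 × 15200 = 890 + 9180 + 1340 + 650 + 3040 = 15100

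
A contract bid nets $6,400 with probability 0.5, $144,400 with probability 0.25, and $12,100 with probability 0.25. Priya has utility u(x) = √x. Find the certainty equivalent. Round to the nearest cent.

E[u] = 0.5·√6400 + 0.25·√144400 + 0.25·√12100 = 0.5·80 + 0.25·380 + 0.25·110 = 162.5
CE = (162.5)² = 26406.25

$26,406.25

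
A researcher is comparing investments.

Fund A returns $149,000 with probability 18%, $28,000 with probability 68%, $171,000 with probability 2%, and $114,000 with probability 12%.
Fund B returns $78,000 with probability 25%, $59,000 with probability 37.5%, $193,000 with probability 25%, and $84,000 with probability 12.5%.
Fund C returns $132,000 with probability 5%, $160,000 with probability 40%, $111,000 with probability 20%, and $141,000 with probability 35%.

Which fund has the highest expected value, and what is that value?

Fund A = 0.18 × 149000 + 0.68 × 28000 + 0.02 × 171000 + 0.12 × 114000 = 26820 + 19040 + 3420 + 13680 = 62960
Fund B = 0.25 × 78000 + 0.375 × 59000 + 0.25 × 193000 + 0.125 × 84000 = 19500 + 22125 + 48250 + 10500 = 100375
Fund C = 0.05 × 132000 + 0.4 × 160000 + 0.2 × 111000 + 0.35 × 141000 = 6600 + 64000 + 22200 + 49350 = 142150

Fund C ($142,150)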